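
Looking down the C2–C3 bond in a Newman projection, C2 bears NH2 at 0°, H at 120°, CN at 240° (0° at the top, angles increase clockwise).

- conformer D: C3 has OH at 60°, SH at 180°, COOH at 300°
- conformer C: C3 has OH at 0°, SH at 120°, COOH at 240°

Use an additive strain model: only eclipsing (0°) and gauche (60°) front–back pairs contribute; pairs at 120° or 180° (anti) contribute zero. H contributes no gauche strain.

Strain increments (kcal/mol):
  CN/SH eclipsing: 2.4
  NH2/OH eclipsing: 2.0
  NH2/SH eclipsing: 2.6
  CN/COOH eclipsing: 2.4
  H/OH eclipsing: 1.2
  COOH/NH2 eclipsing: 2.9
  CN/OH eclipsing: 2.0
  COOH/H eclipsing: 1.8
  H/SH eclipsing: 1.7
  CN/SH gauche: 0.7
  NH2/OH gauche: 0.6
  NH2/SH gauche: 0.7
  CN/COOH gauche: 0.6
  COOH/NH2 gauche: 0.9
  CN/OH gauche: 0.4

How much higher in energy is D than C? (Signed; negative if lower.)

-3.3 kcal/mol

D (staggered): NH2–OH gauche, NH2–COOH gauche, CN–SH gauche, CN–COOH gauche; 0.6 + 0.9 + 0.7 + 0.6 = 2.8 kcal/mol.
C (eclipsed): NH2–OH eclipsed, H–SH eclipsed, CN–COOH eclipsed; 2.0 + 1.7 + 2.4 = 6.1 kcal/mol.
E(D) − E(C) = 2.8 − 6.1 = -3.3 kcal/mol.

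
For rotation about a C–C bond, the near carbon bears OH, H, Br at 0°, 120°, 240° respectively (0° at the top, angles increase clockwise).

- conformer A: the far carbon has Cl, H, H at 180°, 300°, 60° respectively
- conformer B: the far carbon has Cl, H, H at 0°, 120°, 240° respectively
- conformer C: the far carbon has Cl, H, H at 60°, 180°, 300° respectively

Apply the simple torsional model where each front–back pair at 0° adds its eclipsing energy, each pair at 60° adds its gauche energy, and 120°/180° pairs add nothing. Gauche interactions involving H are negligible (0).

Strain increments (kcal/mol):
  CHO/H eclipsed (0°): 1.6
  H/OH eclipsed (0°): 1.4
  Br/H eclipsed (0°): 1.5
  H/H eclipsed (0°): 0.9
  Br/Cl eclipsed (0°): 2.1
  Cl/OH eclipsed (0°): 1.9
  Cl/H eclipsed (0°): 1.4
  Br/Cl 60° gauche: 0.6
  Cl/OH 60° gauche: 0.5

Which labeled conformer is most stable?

A is staggered. Br at 240° is gauche with Cl at 180° (0.6). Total 0.6 kcal/mol.
B is eclipsed. OH at 0° is eclipsed with Cl at 0° (1.9); H at 120° is eclipsed with H at 120° (0.9); Br at 240° is eclipsed with H at 240° (1.5). Total 4.3 kcal/mol.
C is staggered. OH at 0° is gauche with Cl at 60° (0.5). Total 0.5 kcal/mol.
C has the lowest total (0.5 kcal/mol).

C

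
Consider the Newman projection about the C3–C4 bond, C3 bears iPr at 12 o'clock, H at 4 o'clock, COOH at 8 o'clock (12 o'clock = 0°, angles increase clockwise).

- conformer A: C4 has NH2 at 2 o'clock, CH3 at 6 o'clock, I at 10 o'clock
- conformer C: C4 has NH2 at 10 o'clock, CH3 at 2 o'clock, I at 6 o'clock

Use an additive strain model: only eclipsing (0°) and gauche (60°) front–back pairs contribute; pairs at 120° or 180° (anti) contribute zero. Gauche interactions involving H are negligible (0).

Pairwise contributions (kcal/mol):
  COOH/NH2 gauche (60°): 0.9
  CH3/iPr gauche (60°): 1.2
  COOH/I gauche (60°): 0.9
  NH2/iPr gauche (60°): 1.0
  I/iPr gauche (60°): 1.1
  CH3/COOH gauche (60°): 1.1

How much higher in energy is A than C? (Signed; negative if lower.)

+0.1 kcal/mol

A (staggered): iPr(0°)/NH2(60°) gauche 1.0; iPr(0°)/I(300°) gauche 1.1; COOH(240°)/CH3(180°) gauche 1.1; COOH(240°)/I(300°) gauche 0.9 → 4.1 kcal/mol.
C (staggered): iPr(0°)/NH2(300°) gauche 1.0; iPr(0°)/CH3(60°) gauche 1.2; COOH(240°)/NH2(300°) gauche 0.9; COOH(240°)/I(180°) gauche 0.9 → 4.0 kcal/mol.
E(A) − E(C) = 4.1 − 4.0 = +0.1 kcal/mol.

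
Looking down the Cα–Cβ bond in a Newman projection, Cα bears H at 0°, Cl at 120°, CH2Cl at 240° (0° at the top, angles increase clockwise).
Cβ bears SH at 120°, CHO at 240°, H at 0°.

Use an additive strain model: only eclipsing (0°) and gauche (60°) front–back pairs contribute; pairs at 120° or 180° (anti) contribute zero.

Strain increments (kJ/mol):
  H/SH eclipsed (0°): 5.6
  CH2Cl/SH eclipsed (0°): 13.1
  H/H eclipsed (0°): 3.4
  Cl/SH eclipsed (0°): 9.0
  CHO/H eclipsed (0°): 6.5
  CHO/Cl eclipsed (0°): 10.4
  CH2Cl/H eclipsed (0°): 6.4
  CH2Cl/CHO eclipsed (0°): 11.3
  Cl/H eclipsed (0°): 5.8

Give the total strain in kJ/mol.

23.7 kJ/mol

This conformer (eclipsed): H–H eclipsed, Cl–SH eclipsed, CH2Cl–CHO eclipsed; 3.4 + 9.0 + 11.3 = 23.7 kJ/mol.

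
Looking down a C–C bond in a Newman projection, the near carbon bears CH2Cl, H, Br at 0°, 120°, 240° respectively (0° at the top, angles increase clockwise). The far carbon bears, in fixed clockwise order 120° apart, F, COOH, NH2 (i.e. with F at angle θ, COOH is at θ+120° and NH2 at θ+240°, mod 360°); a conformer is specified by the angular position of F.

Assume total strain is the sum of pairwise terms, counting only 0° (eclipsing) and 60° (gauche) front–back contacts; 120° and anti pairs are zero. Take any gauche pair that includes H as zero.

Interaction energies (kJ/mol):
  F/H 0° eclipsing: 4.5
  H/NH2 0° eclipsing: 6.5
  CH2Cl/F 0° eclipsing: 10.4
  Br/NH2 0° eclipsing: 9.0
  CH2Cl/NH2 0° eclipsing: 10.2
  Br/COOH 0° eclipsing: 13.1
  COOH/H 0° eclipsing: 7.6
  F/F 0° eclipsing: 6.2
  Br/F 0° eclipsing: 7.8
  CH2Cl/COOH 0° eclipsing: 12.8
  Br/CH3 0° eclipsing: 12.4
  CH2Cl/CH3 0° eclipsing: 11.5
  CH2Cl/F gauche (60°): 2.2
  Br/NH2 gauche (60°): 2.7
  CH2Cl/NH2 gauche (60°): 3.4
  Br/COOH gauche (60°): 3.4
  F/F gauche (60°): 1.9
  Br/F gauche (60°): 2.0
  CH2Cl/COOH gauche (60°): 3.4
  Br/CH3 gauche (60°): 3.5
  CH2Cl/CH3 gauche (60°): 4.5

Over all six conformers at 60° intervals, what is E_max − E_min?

17.5 kJ/mol

F at 0° (eclipsed): CH2Cl–F eclipsed, H–COOH eclipsed, Br–NH2 eclipsed; 10.4 + 7.6 + 9.0 = 27.0 kJ/mol.
F at 60° (staggered): CH2Cl–F gauche, CH2Cl–NH2 gauche, Br–COOH gauche, Br–NH2 gauche; 2.2 + 3.4 + 3.4 + 2.7 = 11.7 kJ/mol.
F at 120° (eclipsed): CH2Cl–NH2 eclipsed, H–F eclipsed, Br–COOH eclipsed; 10.2 + 4.5 + 13.1 = 27.8 kJ/mol.
F at 180° (staggered): CH2Cl–COOH gauche, CH2Cl–NH2 gauche, Br–F gauche, Br–COOH gauche; 3.4 + 3.4 + 2.0 + 3.4 = 12.2 kJ/mol.
F at 240° (eclipsed): CH2Cl–COOH eclipsed, H–NH2 eclipsed, Br–F eclipsed; 12.8 + 6.5 + 7.8 = 27.1 kJ/mol.
F at 300° (staggered): CH2Cl–F gauche, CH2Cl–COOH gauche, Br–F gauche, Br–NH2 gauche; 2.2 + 3.4 + 2.0 + 2.7 = 10.3 kJ/mol.
Max at 120° (27.8 kJ/mol), min at 300° (10.3 kJ/mol); barrier = 17.5 kJ/mol.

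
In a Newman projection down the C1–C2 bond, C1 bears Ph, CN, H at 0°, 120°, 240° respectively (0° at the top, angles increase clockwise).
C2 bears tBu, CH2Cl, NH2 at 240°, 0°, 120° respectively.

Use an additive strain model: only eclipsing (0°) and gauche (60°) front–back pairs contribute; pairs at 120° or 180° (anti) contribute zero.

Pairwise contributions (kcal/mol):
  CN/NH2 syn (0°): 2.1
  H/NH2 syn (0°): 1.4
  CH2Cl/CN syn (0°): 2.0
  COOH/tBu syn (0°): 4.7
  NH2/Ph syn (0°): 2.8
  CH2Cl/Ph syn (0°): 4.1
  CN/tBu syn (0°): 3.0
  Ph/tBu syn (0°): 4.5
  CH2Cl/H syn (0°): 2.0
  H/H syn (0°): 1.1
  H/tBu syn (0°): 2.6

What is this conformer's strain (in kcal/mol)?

8.8 kcal/mol

This conformer is eclipsed. Ph at 0° is eclipsed with CH2Cl at 0° (4.1); CN at 120° is eclipsed with NH2 at 120° (2.1); H at 240° is eclipsed with tBu at 240° (2.6). Total 8.8 kcal/mol.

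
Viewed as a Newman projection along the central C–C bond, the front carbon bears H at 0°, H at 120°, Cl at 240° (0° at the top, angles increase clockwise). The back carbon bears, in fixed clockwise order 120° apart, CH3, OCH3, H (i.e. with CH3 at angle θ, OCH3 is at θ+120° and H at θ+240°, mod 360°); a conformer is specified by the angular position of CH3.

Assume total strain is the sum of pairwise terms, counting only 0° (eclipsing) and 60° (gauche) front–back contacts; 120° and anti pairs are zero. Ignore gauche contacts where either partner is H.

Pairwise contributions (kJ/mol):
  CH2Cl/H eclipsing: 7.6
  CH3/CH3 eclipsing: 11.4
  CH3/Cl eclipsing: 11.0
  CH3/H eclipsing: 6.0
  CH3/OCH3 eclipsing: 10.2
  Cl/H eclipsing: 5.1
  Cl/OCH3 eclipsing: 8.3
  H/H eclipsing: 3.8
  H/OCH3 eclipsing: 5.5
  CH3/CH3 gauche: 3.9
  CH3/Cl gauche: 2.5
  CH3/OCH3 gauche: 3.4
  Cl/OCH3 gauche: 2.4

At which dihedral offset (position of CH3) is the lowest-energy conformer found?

CH3 at 0° (eclipsed): H–CH3 eclipsed, H–OCH3 eclipsed, Cl–H eclipsed; 6.0 + 5.5 + 5.1 = 16.6 kJ/mol.
CH3 at 60° (staggered): Cl–OCH3 gauche; 2.4 = 2.4 kJ/mol.
CH3 at 120° (eclipsed): H–H eclipsed, H–CH3 eclipsed, Cl–OCH3 eclipsed; 3.8 + 6.0 + 8.3 = 18.1 kJ/mol.
CH3 at 180° (staggered): Cl–CH3 gauche, Cl–OCH3 gauche; 2.5 + 2.4 = 4.9 kJ/mol.
CH3 at 240° (eclipsed): H–OCH3 eclipsed, H–H eclipsed, Cl–CH3 eclipsed; 5.5 + 3.8 + 11.0 = 20.3 kJ/mol.
CH3 at 300° (staggered): Cl–CH3 gauche; 2.5 = 2.5 kJ/mol.
The minimum (2.4 kJ/mol) occurs with CH3 at 60°.

60°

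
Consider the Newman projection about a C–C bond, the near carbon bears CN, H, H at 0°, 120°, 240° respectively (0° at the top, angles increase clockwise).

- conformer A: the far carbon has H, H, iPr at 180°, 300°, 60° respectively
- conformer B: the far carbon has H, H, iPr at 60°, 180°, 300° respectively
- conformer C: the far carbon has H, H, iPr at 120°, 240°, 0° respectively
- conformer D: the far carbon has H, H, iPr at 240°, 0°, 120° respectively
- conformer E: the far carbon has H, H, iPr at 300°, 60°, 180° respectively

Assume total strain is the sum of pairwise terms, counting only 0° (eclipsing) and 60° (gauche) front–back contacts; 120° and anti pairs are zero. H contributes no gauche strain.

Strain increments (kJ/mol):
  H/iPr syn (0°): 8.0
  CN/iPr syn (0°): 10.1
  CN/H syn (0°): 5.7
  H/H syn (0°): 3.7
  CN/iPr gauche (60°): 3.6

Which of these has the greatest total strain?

C

A (staggered): CN–iPr gauche; 3.6 = 3.6 kJ/mol.
B (staggered): CN–iPr gauche; 3.6 = 3.6 kJ/mol.
C (eclipsed): CN–iPr eclipsed, H–H eclipsed, H–H eclipsed; 10.1 + 3.7 + 3.7 = 17.5 kJ/mol.
D (eclipsed): CN–H eclipsed, H–iPr eclipsed, H–H eclipsed; 5.7 + 8.0 + 3.7 = 17.4 kJ/mol.
E (staggered): no non-H gauche contacts → 0.0 kJ/mol.
C has the highest total (17.5 kJ/mol).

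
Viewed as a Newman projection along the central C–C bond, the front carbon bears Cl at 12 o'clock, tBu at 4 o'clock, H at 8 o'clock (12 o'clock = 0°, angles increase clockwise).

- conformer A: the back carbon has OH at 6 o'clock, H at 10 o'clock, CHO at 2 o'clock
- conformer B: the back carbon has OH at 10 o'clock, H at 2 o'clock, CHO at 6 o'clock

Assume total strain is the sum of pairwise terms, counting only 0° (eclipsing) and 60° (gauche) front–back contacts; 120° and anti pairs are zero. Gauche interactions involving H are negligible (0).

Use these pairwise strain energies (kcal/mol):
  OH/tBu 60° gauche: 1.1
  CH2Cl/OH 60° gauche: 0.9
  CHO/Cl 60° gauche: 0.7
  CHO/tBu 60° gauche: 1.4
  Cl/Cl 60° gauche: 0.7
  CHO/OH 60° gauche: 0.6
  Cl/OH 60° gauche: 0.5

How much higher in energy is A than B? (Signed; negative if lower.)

+1.3 kcal/mol

A (staggered): Cl(0°)/CHO(60°) gauche 0.7; tBu(120°)/OH(180°) gauche 1.1; tBu(120°)/CHO(60°) gauche 1.4 → 3.2 kcal/mol.
B (staggered): Cl(0°)/OH(300°) gauche 0.5; tBu(120°)/CHO(180°) gauche 1.4 → 1.9 kcal/mol.
E(A) − E(B) = 3.2 − 1.9 = +1.3 kcal/mol.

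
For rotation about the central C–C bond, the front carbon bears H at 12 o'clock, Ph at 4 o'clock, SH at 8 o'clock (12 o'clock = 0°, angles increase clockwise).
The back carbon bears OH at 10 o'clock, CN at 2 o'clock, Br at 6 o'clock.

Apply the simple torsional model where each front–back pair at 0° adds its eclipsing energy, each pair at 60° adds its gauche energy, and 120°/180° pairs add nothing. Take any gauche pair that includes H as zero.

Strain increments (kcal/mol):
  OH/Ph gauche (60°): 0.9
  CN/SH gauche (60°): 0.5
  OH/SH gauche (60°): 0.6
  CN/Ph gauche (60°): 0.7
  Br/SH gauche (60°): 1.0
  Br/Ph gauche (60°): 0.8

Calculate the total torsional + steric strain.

This conformer is staggered. Ph at 120° is gauche with CN at 60° (0.7); Ph at 120° is gauche with Br at 180° (0.8); SH at 240° is gauche with OH at 300° (0.6); SH at 240° is gauche with Br at 180° (1.0). Total 3.1 kcal/mol.

3.1 kcal/mol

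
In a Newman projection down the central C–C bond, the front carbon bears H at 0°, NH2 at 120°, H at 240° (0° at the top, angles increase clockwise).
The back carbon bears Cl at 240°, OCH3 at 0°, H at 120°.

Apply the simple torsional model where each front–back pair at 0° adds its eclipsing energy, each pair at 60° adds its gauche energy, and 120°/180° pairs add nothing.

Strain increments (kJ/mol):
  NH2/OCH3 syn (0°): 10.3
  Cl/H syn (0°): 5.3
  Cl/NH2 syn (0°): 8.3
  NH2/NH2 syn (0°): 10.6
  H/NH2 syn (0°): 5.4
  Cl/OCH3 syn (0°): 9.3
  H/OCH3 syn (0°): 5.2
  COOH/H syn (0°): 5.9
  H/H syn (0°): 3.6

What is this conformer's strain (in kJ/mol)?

This conformer (eclipsed): H–OCH3 eclipsed, NH2–H eclipsed, H–Cl eclipsed; 5.2 + 5.4 + 5.3 = 15.9 kJ/mol.

15.9 kJ/mol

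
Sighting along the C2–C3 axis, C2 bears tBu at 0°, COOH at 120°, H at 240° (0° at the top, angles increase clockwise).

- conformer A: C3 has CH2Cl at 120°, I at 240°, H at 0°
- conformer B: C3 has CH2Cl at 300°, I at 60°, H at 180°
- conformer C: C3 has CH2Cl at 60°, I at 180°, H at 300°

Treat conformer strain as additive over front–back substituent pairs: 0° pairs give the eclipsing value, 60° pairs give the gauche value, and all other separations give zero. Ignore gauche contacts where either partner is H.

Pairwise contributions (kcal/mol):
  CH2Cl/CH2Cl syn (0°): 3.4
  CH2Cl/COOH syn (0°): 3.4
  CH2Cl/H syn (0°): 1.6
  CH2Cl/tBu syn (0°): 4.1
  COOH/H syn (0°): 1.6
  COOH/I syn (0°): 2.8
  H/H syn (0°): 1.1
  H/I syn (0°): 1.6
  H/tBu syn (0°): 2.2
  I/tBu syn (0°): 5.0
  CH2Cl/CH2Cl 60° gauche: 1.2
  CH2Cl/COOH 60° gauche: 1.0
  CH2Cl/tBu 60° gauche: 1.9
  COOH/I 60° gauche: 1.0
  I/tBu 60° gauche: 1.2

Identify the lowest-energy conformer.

C

A (eclipsed): tBu(0°)/H(0°) eclipsed 2.2; COOH(120°)/CH2Cl(120°) eclipsed 3.4; H(240°)/I(240°) eclipsed 1.6 → 7.2 kcal/mol.
B (staggered): tBu(0°)/CH2Cl(300°) gauche 1.9; tBu(0°)/I(60°) gauche 1.2; COOH(120°)/I(60°) gauche 1.0 → 4.1 kcal/mol.
C (staggered): tBu(0°)/CH2Cl(60°) gauche 1.9; COOH(120°)/CH2Cl(60°) gauche 1.0; COOH(120°)/I(180°) gauche 1.0 → 3.9 kcal/mol.
C has the lowest total (3.9 kcal/mol).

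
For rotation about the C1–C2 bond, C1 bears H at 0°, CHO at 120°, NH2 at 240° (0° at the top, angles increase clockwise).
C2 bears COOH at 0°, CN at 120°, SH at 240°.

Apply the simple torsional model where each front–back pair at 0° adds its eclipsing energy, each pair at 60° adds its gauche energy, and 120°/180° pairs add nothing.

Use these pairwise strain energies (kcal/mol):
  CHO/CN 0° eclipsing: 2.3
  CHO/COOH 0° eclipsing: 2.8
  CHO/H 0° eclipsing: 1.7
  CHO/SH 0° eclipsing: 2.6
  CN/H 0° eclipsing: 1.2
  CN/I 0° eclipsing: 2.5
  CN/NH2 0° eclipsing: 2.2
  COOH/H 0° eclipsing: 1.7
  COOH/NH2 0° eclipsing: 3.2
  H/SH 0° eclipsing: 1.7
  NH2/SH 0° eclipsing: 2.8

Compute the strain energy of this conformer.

6.8 kcal/mol

This conformer is eclipsed. H at 0° is eclipsed with COOH at 0° (1.7); CHO at 120° is eclipsed with CN at 120° (2.3); NH2 at 240° is eclipsed with SH at 240° (2.8). Total 6.8 kcal/mol.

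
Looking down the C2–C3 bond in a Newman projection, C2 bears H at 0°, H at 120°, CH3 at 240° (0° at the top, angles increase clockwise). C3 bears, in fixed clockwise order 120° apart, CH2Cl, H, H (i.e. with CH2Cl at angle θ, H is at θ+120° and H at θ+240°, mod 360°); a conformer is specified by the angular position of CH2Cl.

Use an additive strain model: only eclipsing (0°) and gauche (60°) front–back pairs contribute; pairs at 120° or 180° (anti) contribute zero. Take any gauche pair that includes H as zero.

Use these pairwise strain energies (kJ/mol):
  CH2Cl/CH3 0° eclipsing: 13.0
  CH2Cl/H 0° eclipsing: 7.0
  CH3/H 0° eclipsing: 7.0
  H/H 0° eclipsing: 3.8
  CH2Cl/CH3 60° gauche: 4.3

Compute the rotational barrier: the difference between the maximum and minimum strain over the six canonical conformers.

20.6 kJ/mol

CH2Cl at 0° (eclipsed): H–CH2Cl eclipsed, H–H eclipsed, CH3–H eclipsed; 7.0 + 3.8 + 7.0 = 17.8 kJ/mol.
CH2Cl at 60° (staggered): no non-H gauche contacts → 0.0 kJ/mol.
CH2Cl at 120° (eclipsed): H–H eclipsed, H–CH2Cl eclipsed, CH3–H eclipsed; 3.8 + 7.0 + 7.0 = 17.8 kJ/mol.
CH2Cl at 180° (staggered): CH3–CH2Cl gauche; 4.3 = 4.3 kJ/mol.
CH2Cl at 240° (eclipsed): H–H eclipsed, H–H eclipsed, CH3–CH2Cl eclipsed; 3.8 + 3.8 + 13.0 = 20.6 kJ/mol.
CH2Cl at 300° (staggered): CH3–CH2Cl gauche; 4.3 = 4.3 kJ/mol.
Max at 240° (20.6 kJ/mol), min at 60° (0.0 kJ/mol); barrier = 20.6 kJ/mol.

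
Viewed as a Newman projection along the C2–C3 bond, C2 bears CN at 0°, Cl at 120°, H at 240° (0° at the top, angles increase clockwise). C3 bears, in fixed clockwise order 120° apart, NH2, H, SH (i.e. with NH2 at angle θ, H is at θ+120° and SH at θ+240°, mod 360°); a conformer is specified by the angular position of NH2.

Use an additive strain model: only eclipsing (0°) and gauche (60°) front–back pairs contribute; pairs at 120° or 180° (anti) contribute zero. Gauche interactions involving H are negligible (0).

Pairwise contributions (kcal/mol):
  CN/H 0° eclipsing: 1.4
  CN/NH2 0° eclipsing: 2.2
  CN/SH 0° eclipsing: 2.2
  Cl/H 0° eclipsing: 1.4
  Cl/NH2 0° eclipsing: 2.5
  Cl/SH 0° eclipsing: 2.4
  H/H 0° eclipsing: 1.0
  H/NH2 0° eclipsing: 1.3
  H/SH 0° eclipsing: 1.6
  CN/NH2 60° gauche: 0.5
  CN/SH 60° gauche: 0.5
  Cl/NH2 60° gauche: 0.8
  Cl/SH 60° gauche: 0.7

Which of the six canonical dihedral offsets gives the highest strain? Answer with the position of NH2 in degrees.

NH2 at 0° is eclipsed. CN at 0° is eclipsed with NH2 at 0° (2.2); Cl at 120° is eclipsed with H at 120° (1.4); H at 240° is eclipsed with SH at 240° (1.6). Total 5.2 kcal/mol.
NH2 at 60° is staggered. CN at 0° is gauche with NH2 at 60° (0.5); CN at 0° is gauche with SH at 300° (0.5); Cl at 120° is gauche with NH2 at 60° (0.8). Total 1.8 kcal/mol.
NH2 at 120° is eclipsed. CN at 0° is eclipsed with SH at 0° (2.2); Cl at 120° is eclipsed with NH2 at 120° (2.5); H at 240° is eclipsed with H at 240° (1.0). Total 5.7 kcal/mol.
NH2 at 180° is staggered. CN at 0° is gauche with SH at 60° (0.5); Cl at 120° is gauche with NH2 at 180° (0.8); Cl at 120° is gauche with SH at 60° (0.7). Total 2.0 kcal/mol.
NH2 at 240° is eclipsed. CN at 0° is eclipsed with H at 0° (1.4); Cl at 120° is eclipsed with SH at 120° (2.4); H at 240° is eclipsed with NH2 at 240° (1.3). Total 5.1 kcal/mol.
NH2 at 300° is staggered. CN at 0° is gauche with NH2 at 300° (0.5); Cl at 120° is gauche with SH at 180° (0.7). Total 1.2 kcal/mol.
The maximum (5.7 kcal/mol) occurs with NH2 at 120°.

120°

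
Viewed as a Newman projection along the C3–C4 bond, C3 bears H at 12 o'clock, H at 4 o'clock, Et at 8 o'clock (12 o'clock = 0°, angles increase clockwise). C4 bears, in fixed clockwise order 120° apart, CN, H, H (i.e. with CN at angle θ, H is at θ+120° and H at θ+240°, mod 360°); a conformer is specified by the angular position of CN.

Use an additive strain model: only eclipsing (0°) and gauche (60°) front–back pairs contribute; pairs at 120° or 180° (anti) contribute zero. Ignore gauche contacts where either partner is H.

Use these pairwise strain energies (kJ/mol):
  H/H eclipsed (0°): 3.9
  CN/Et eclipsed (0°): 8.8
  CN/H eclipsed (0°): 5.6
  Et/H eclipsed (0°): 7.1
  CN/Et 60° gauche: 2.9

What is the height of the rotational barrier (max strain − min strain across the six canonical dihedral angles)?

16.6 kJ/mol

CN at 0° (eclipsed): H–CN eclipsed, H–H eclipsed, Et–H eclipsed; 5.6 + 3.9 + 7.1 = 16.6 kJ/mol.
CN at 60° (staggered): no non-H gauche contacts → 0.0 kJ/mol.
CN at 120° (eclipsed): H–H eclipsed, H–CN eclipsed, Et–H eclipsed; 3.9 + 5.6 + 7.1 = 16.6 kJ/mol.
CN at 180° (staggered): Et–CN gauche; 2.9 = 2.9 kJ/mol.
CN at 240° (eclipsed): H–H eclipsed, H–H eclipsed, Et–CN eclipsed; 3.9 + 3.9 + 8.8 = 16.6 kJ/mol.
CN at 300° (staggered): Et–CN gauche; 2.9 = 2.9 kJ/mol.
Max at 0° (16.6 kJ/mol), min at 60° (0.0 kJ/mol); barrier = 16.6 kJ/mol.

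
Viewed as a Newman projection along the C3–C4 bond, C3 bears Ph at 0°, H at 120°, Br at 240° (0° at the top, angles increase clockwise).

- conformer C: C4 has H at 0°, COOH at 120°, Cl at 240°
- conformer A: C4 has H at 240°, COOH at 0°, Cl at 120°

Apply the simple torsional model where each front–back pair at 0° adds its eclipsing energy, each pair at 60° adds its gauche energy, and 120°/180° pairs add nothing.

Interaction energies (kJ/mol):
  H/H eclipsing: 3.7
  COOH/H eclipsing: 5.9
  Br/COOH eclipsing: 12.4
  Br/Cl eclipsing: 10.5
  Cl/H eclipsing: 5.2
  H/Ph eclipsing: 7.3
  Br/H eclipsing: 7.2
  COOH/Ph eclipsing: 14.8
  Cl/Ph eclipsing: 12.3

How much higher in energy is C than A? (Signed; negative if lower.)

C (eclipsed): Ph–H eclipsed, H–COOH eclipsed, Br–Cl eclipsed; 7.3 + 5.9 + 10.5 = 23.7 kJ/mol.
A (eclipsed): Ph–COOH eclipsed, H–Cl eclipsed, Br–H eclipsed; 14.8 + 5.2 + 7.2 = 27.2 kJ/mol.
E(C) − E(A) = 23.7 − 27.2 = -3.5 kJ/mol.

-3.5 kJ/mol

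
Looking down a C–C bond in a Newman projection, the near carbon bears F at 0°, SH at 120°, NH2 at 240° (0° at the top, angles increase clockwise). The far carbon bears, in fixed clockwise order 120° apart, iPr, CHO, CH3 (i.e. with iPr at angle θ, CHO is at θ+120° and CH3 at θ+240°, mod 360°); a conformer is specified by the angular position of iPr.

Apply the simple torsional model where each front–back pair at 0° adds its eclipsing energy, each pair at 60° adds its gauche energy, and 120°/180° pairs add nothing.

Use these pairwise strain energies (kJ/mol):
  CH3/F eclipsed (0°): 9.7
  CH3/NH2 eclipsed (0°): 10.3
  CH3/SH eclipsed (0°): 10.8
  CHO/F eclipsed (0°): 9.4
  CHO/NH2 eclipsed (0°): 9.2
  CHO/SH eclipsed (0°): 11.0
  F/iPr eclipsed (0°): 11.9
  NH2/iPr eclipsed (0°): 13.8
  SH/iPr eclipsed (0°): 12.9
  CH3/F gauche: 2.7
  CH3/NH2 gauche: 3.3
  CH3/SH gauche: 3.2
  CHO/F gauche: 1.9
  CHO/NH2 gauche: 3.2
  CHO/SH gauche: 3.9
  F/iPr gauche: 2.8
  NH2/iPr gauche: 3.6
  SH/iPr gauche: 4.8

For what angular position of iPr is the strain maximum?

iPr at 0° is eclipsed. F at 0° is eclipsed with iPr at 0° (11.9); SH at 120° is eclipsed with CHO at 120° (11.0); NH2 at 240° is eclipsed with CH3 at 240° (10.3). Total 33.2 kJ/mol.
iPr at 60° is staggered. F at 0° is gauche with iPr at 60° (2.8); F at 0° is gauche with CH3 at 300° (2.7); SH at 120° is gauche with iPr at 60° (4.8); SH at 120° is gauche with CHO at 180° (3.9); NH2 at 240° is gauche with CHO at 180° (3.2); NH2 at 240° is gauche with CH3 at 300° (3.3). Total 20.7 kJ/mol.
iPr at 120° is eclipsed. F at 0° is eclipsed with CH3 at 0° (9.7); SH at 120° is eclipsed with iPr at 120° (12.9); NH2 at 240° is eclipsed with CHO at 240° (9.2). Total 31.8 kJ/mol.
iPr at 180° is staggered. F at 0° is gauche with CHO at 300° (1.9); F at 0° is gauche with CH3 at 60° (2.7); SH at 120° is gauche with iPr at 180° (4.8); SH at 120° is gauche with CH3 at 60° (3.2); NH2 at 240° is gauche with iPr at 180° (3.6); NH2 at 240° is gauche with CHO at 300° (3.2). Total 19.4 kJ/mol.
iPr at 240° is eclipsed. F at 0° is eclipsed with CHO at 0° (9.4); SH at 120° is eclipsed with CH3 at 120° (10.8); NH2 at 240° is eclipsed with iPr at 240° (13.8). Total 34.0 kJ/mol.
iPr at 300° is staggered. F at 0° is gauche with iPr at 300° (2.8); F at 0° is gauche with CHO at 60° (1.9); SH at 120° is gauche with CHO at 60° (3.9); SH at 120° is gauche with CH3 at 180° (3.2); NH2 at 240° is gauche with iPr at 300° (3.6); NH2 at 240° is gauche with CH3 at 180° (3.3). Total 18.7 kJ/mol.
The maximum (34.0 kJ/mol) occurs with iPr at 240°.

240°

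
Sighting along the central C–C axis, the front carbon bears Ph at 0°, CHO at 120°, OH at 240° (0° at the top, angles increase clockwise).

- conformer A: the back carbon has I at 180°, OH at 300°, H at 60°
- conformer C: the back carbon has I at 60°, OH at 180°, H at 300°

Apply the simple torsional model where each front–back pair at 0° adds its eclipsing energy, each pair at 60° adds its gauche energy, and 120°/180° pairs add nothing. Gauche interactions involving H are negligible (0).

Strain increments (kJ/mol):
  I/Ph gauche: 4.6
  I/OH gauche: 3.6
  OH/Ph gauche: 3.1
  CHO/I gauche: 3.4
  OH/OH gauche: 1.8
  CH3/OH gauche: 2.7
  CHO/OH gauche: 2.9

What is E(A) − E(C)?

A is staggered. Ph at 0° is gauche with OH at 300° (3.1); CHO at 120° is gauche with I at 180° (3.4); OH at 240° is gauche with I at 180° (3.6); OH at 240° is gauche with OH at 300° (1.8). Total 11.9 kJ/mol.
C is staggered. Ph at 0° is gauche with I at 60° (4.6); CHO at 120° is gauche with I at 60° (3.4); CHO at 120° is gauche with OH at 180° (2.9); OH at 240° is gauche with OH at 180° (1.8). Total 12.7 kJ/mol.
E(A) − E(C) = 11.9 − 12.7 = -0.8 kJ/mol.

-0.8 kJ/mol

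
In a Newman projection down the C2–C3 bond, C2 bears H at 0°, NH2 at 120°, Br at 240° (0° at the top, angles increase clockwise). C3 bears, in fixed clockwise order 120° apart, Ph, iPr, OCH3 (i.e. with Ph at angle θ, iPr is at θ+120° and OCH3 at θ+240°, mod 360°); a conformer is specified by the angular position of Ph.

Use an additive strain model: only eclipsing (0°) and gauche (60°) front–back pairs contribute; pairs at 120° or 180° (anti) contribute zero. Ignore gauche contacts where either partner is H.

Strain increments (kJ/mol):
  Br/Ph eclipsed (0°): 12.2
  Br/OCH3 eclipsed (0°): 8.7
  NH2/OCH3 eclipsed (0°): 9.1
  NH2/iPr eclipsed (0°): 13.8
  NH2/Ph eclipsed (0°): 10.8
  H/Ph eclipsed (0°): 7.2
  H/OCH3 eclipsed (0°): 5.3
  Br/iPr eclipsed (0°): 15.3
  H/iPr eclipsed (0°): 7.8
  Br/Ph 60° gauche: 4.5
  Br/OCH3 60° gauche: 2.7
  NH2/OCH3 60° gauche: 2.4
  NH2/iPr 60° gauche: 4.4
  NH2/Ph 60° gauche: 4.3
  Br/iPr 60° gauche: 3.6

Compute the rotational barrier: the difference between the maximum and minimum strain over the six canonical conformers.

Ph at 0° (eclipsed): H–Ph eclipsed, NH2–iPr eclipsed, Br–OCH3 eclipsed; 7.2 + 13.8 + 8.7 = 29.7 kJ/mol.
Ph at 60° (staggered): NH2–Ph gauche, NH2–iPr gauche, Br–iPr gauche, Br–OCH3 gauche; 4.3 + 4.4 + 3.6 + 2.7 = 15.0 kJ/mol.
Ph at 120° (eclipsed): H–OCH3 eclipsed, NH2–Ph eclipsed, Br–iPr eclipsed; 5.3 + 10.8 + 15.3 = 31.4 kJ/mol.
Ph at 180° (staggered): NH2–Ph gauche, NH2–OCH3 gauche, Br–Ph gauche, Br–iPr gauche; 4.3 + 2.4 + 4.5 + 3.6 = 14.8 kJ/mol.
Ph at 240° (eclipsed): H–iPr eclipsed, NH2–OCH3 eclipsed, Br–Ph eclipsed; 7.8 + 9.1 + 12.2 = 29.1 kJ/mol.
Ph at 300° (staggered): NH2–iPr gauche, NH2–OCH3 gauche, Br–Ph gauche, Br–OCH3 gauche; 4.4 + 2.4 + 4.5 + 2.7 = 14.0 kJ/mol.
Max at 120° (31.4 kJ/mol), min at 300° (14.0 kJ/mol); barrier = 17.4 kJ/mol.

17.4 kJ/mol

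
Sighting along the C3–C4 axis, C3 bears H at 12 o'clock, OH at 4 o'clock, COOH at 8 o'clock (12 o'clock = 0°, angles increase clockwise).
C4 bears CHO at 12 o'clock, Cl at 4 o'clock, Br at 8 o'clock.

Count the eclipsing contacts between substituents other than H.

Non-H eclipsing pairs: OH(120°)/Cl(120°); COOH(240°)/Br(240°) — 2 interactions.

2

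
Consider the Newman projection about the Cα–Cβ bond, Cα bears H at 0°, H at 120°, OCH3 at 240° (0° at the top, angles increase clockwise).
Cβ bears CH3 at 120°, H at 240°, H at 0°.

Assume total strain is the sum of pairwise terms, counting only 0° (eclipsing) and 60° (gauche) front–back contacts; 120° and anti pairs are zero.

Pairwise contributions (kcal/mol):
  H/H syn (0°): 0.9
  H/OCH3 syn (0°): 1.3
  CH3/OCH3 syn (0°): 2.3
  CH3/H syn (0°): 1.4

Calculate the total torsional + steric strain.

This conformer (eclipsed): H(0°)/H(0°) eclipsed 0.9; H(120°)/CH3(120°) eclipsed 1.4; OCH3(240°)/H(240°) eclipsed 1.3 → 3.6 kcal/mol.

3.6 kcal/mol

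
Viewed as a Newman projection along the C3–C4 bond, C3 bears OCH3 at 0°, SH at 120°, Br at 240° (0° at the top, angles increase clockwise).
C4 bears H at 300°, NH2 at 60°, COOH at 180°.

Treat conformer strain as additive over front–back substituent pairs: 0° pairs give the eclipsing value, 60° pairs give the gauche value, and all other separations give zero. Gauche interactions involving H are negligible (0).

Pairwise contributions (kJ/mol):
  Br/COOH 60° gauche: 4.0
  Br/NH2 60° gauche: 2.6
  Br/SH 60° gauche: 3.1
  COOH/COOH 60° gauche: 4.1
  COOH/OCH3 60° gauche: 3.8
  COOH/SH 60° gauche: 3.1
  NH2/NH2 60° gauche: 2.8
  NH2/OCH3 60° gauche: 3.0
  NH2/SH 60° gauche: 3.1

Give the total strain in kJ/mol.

This conformer (staggered): OCH3(0°)/NH2(60°) gauche 3.0; SH(120°)/NH2(60°) gauche 3.1; SH(120°)/COOH(180°) gauche 3.1; Br(240°)/COOH(180°) gauche 4.0 → 13.2 kJ/mol.

13.2 kJ/mol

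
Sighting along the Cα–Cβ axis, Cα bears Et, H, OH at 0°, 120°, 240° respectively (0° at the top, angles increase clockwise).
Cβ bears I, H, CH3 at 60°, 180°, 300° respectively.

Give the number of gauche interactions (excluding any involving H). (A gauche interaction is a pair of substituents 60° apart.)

3

Non-H gauche pairs: Et(0°)/I(60°); Et(0°)/CH3(300°); OH(240°)/CH3(300°) — 3 interactions.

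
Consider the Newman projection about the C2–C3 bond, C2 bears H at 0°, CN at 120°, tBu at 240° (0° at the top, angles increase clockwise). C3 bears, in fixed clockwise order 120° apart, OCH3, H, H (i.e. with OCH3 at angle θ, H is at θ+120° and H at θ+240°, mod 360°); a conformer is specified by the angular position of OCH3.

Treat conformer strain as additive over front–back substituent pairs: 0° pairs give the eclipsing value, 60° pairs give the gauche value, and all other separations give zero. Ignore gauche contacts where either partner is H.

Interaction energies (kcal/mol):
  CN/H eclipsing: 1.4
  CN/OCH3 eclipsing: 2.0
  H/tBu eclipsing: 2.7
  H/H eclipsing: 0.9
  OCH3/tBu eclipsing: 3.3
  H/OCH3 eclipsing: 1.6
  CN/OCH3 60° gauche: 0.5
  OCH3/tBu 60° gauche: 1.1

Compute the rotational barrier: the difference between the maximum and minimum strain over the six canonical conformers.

5.2 kcal/mol

OCH3 at 0° is eclipsed. H at 0° is eclipsed with OCH3 at 0° (1.6); CN at 120° is eclipsed with H at 120° (1.4); tBu at 240° is eclipsed with H at 240° (2.7). Total 5.7 kcal/mol.
OCH3 at 60° is staggered. CN at 120° is gauche with OCH3 at 60° (0.5). Total 0.5 kcal/mol.
OCH3 at 120° is eclipsed. H at 0° is eclipsed with H at 0° (0.9); CN at 120° is eclipsed with OCH3 at 120° (2.0); tBu at 240° is eclipsed with H at 240° (2.7). Total 5.6 kcal/mol.
OCH3 at 180° is staggered. CN at 120° is gauche with OCH3 at 180° (0.5); tBu at 240° is gauche with OCH3 at 180° (1.1). Total 1.6 kcal/mol.
OCH3 at 240° is eclipsed. H at 0° is eclipsed with H at 0° (0.9); CN at 120° is eclipsed with H at 120° (1.4); tBu at 240° is eclipsed with OCH3 at 240° (3.3). Total 5.6 kcal/mol.
OCH3 at 300° is staggered. tBu at 240° is gauche with OCH3 at 300° (1.1). Total 1.1 kcal/mol.
Max at 0° (5.7 kcal/mol), min at 60° (0.5 kcal/mol); barrier = 5.2 kcal/mol.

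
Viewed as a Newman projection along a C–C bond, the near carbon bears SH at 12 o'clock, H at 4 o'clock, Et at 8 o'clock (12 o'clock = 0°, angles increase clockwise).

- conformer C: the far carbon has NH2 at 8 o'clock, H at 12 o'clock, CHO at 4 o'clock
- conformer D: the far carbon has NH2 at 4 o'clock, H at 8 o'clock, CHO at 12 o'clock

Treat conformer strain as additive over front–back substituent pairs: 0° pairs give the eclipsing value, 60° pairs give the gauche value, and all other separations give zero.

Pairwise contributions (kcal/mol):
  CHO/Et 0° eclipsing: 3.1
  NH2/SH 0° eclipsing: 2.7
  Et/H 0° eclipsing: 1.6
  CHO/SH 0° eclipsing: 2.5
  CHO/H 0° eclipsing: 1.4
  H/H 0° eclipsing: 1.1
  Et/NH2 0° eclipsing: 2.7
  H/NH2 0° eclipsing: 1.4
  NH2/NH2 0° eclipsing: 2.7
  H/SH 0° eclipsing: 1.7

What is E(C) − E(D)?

+0.3 kcal/mol

C (eclipsed): SH–H eclipsed, H–CHO eclipsed, Et–NH2 eclipsed; 1.7 + 1.4 + 2.7 = 5.8 kcal/mol.
D (eclipsed): SH–CHO eclipsed, H–NH2 eclipsed, Et–H eclipsed; 2.5 + 1.4 + 1.6 = 5.5 kcal/mol.
E(C) − E(D) = 5.8 − 5.5 = +0.3 kcal/mol.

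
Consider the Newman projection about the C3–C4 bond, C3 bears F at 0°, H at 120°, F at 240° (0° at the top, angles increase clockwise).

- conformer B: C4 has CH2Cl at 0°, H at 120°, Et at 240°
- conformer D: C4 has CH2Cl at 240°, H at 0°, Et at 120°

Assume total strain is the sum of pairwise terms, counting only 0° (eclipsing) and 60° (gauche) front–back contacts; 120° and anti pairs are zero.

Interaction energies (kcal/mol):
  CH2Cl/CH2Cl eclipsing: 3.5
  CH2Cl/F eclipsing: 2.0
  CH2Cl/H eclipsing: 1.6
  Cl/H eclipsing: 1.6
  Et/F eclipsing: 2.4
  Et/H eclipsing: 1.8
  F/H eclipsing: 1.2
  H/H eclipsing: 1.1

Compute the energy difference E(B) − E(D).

+0.5 kcal/mol

B (eclipsed): F(0°)/CH2Cl(0°) eclipsed 2.0; H(120°)/H(120°) eclipsed 1.1; F(240°)/Et(240°) eclipsed 2.4 → 5.5 kcal/mol.
D (eclipsed): F(0°)/H(0°) eclipsed 1.2; H(120°)/Et(120°) eclipsed 1.8; F(240°)/CH2Cl(240°) eclipsed 2.0 → 5.0 kcal/mol.
E(B) − E(D) = 5.5 − 5.0 = +0.5 kcal/mol.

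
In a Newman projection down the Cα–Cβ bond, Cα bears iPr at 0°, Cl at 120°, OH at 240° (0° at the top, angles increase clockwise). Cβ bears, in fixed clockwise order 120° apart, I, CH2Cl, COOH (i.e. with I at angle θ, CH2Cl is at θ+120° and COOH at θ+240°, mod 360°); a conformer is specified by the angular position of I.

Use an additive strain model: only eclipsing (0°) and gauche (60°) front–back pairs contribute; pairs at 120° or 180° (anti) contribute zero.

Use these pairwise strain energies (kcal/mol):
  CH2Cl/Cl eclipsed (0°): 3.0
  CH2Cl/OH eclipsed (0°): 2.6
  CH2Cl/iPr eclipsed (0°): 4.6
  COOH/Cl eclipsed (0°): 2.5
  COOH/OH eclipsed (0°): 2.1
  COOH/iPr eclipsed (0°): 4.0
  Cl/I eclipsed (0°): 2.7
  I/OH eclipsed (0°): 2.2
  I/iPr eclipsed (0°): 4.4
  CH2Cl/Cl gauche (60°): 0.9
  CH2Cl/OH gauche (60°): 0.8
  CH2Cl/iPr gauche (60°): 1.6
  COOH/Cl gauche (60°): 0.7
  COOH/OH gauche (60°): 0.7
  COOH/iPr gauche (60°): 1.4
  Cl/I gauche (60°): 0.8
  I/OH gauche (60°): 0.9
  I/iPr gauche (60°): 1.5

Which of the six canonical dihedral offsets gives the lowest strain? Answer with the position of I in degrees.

60°

I at 0° is eclipsed. iPr at 0° is eclipsed with I at 0° (4.4); Cl at 120° is eclipsed with CH2Cl at 120° (3.0); OH at 240° is eclipsed with COOH at 240° (2.1). Total 9.5 kcal/mol.
I at 60° is staggered. iPr at 0° is gauche with I at 60° (1.5); iPr at 0° is gauche with COOH at 300° (1.4); Cl at 120° is gauche with I at 60° (0.8); Cl at 120° is gauche with CH2Cl at 180° (0.9); OH at 240° is gauche with CH2Cl at 180° (0.8); OH at 240° is gauche with COOH at 300° (0.7). Total 6.1 kcal/mol.
I at 120° is eclipsed. iPr at 0° is eclipsed with COOH at 0° (4.0); Cl at 120° is eclipsed with I at 120° (2.7); OH at 240° is eclipsed with CH2Cl at 240° (2.6). Total 9.3 kcal/mol.
I at 180° is staggered. iPr at 0° is gauche with CH2Cl at 300° (1.6); iPr at 0° is gauche with COOH at 60° (1.4); Cl at 120° is gauche with I at 180° (0.8); Cl at 120° is gauche with COOH at 60° (0.7); OH at 240° is gauche with I at 180° (0.9); OH at 240° is gauche with CH2Cl at 300° (0.8). Total 6.2 kcal/mol.
I at 240° is eclipsed. iPr at 0° is eclipsed with CH2Cl at 0° (4.6); Cl at 120° is eclipsed with COOH at 120° (2.5); OH at 240° is eclipsed with I at 240° (2.2). Total 9.3 kcal/mol.
I at 300° is staggered. iPr at 0° is gauche with I at 300° (1.5); iPr at 0° is gauche with CH2Cl at 60° (1.6); Cl at 120° is gauche with CH2Cl at 60° (0.9); Cl at 120° is gauche with COOH at 180° (0.7); OH at 240° is gauche with I at 300° (0.9); OH at 240° is gauche with COOH at 180° (0.7). Total 6.3 kcal/mol.
The minimum (6.1 kcal/mol) occurs with I at 60°.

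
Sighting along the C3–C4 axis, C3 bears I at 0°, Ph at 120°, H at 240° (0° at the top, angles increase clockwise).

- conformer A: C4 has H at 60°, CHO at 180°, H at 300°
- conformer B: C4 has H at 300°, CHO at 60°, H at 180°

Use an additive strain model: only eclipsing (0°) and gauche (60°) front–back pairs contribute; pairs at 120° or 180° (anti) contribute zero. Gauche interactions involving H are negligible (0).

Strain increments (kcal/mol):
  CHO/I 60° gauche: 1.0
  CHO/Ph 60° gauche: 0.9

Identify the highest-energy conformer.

B

A (staggered): Ph–CHO gauche; 0.9 = 0.9 kcal/mol.
B (staggered): I–CHO gauche, Ph–CHO gauche; 1.0 + 0.9 = 1.9 kcal/mol.
B has the highest total (1.9 kcal/mol).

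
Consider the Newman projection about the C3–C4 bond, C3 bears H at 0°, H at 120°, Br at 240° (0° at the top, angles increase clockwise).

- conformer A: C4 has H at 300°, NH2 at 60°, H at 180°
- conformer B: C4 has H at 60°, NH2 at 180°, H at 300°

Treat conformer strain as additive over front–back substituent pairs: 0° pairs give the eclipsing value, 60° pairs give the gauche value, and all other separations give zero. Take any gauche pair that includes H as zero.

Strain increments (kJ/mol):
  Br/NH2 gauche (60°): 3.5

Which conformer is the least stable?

A (staggered): no non-H gauche contacts → 0.0 kJ/mol.
B (staggered): Br–NH2 gauche; 3.5 = 3.5 kJ/mol.
B has the highest total (3.5 kJ/mol).

B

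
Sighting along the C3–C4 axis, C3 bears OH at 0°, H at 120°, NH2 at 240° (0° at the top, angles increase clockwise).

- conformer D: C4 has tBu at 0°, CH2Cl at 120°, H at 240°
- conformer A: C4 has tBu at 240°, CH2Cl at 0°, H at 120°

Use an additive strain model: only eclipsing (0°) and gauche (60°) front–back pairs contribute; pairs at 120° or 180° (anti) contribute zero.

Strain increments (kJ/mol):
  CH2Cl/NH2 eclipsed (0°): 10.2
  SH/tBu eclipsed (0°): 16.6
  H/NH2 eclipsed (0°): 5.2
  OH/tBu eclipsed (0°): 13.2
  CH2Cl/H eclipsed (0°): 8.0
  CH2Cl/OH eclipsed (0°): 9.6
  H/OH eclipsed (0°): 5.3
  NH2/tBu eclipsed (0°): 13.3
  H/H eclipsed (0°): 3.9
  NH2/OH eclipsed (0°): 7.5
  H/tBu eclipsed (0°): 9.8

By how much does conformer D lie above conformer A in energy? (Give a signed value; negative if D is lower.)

D (eclipsed): OH–tBu eclipsed, H–CH2Cl eclipsed, NH2–H eclipsed; 13.2 + 8.0 + 5.2 = 26.4 kJ/mol.
A (eclipsed): OH–CH2Cl eclipsed, H–H eclipsed, NH2–tBu eclipsed; 9.6 + 3.9 + 13.3 = 26.8 kJ/mol.
E(D) − E(A) = 26.4 − 26.8 = -0.4 kJ/mol.

-0.4 kJ/mol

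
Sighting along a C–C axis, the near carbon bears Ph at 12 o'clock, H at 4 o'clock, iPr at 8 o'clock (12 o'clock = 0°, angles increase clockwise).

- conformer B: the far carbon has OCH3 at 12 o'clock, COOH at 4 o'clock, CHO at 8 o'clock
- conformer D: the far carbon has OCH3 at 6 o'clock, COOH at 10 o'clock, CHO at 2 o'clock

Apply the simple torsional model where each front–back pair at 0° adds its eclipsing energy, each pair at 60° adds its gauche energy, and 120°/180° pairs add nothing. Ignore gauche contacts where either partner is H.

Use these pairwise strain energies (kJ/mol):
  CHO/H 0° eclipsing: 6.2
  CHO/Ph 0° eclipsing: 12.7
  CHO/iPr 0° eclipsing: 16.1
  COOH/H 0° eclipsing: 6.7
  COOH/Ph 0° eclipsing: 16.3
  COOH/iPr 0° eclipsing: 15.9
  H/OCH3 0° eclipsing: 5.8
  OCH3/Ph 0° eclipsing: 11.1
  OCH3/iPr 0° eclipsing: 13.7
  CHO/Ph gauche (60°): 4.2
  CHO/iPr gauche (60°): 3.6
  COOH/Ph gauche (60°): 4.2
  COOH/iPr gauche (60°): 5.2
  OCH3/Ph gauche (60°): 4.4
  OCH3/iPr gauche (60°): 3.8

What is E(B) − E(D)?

+16.5 kJ/mol

B (eclipsed): Ph(0°)/OCH3(0°) eclipsed 11.1; H(120°)/COOH(120°) eclipsed 6.7; iPr(240°)/CHO(240°) eclipsed 16.1 → 33.9 kJ/mol.
D (staggered): Ph(0°)/COOH(300°) gauche 4.2; Ph(0°)/CHO(60°) gauche 4.2; iPr(240°)/OCH3(180°) gauche 3.8; iPr(240°)/COOH(300°) gauche 5.2 → 17.4 kJ/mol.
E(B) − E(D) = 33.9 − 17.4 = +16.5 kJ/mol.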